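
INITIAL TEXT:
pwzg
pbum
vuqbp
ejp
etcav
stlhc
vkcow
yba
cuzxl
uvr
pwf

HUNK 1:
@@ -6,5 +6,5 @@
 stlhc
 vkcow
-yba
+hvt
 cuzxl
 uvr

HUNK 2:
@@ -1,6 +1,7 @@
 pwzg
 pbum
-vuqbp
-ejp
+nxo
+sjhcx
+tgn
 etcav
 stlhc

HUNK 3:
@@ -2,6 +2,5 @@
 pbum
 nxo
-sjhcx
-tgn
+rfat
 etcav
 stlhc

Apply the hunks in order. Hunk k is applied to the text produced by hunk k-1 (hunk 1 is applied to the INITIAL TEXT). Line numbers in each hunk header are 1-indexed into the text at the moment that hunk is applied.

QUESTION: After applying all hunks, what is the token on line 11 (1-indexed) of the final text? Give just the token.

Answer: pwf

Derivation:
Hunk 1: at line 6 remove [yba] add [hvt] -> 11 lines: pwzg pbum vuqbp ejp etcav stlhc vkcow hvt cuzxl uvr pwf
Hunk 2: at line 1 remove [vuqbp,ejp] add [nxo,sjhcx,tgn] -> 12 lines: pwzg pbum nxo sjhcx tgn etcav stlhc vkcow hvt cuzxl uvr pwf
Hunk 3: at line 2 remove [sjhcx,tgn] add [rfat] -> 11 lines: pwzg pbum nxo rfat etcav stlhc vkcow hvt cuzxl uvr pwf
Final line 11: pwf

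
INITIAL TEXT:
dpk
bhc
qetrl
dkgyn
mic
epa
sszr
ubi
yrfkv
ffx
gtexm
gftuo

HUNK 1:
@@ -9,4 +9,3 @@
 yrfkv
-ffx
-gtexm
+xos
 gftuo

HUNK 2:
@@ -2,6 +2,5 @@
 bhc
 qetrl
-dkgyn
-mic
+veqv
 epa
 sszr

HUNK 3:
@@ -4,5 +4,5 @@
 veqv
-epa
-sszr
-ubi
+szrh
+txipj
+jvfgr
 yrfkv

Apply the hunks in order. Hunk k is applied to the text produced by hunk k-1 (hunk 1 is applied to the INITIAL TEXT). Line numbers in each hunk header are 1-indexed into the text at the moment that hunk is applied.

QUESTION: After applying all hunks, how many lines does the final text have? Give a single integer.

Hunk 1: at line 9 remove [ffx,gtexm] add [xos] -> 11 lines: dpk bhc qetrl dkgyn mic epa sszr ubi yrfkv xos gftuo
Hunk 2: at line 2 remove [dkgyn,mic] add [veqv] -> 10 lines: dpk bhc qetrl veqv epa sszr ubi yrfkv xos gftuo
Hunk 3: at line 4 remove [epa,sszr,ubi] add [szrh,txipj,jvfgr] -> 10 lines: dpk bhc qetrl veqv szrh txipj jvfgr yrfkv xos gftuo
Final line count: 10

Answer: 10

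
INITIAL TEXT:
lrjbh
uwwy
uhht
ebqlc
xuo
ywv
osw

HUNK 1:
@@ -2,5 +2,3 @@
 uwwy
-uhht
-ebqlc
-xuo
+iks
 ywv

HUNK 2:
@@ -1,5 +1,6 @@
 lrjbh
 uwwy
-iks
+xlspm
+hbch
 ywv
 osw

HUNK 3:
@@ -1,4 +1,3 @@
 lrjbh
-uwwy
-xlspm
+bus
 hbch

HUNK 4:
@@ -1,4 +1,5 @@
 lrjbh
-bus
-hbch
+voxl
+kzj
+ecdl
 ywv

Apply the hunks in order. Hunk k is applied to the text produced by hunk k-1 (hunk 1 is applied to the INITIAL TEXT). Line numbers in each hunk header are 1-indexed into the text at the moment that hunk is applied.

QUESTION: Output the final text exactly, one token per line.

Hunk 1: at line 2 remove [uhht,ebqlc,xuo] add [iks] -> 5 lines: lrjbh uwwy iks ywv osw
Hunk 2: at line 1 remove [iks] add [xlspm,hbch] -> 6 lines: lrjbh uwwy xlspm hbch ywv osw
Hunk 3: at line 1 remove [uwwy,xlspm] add [bus] -> 5 lines: lrjbh bus hbch ywv osw
Hunk 4: at line 1 remove [bus,hbch] add [voxl,kzj,ecdl] -> 6 lines: lrjbh voxl kzj ecdl ywv osw

Answer: lrjbh
voxl
kzj
ecdl
ywv
osw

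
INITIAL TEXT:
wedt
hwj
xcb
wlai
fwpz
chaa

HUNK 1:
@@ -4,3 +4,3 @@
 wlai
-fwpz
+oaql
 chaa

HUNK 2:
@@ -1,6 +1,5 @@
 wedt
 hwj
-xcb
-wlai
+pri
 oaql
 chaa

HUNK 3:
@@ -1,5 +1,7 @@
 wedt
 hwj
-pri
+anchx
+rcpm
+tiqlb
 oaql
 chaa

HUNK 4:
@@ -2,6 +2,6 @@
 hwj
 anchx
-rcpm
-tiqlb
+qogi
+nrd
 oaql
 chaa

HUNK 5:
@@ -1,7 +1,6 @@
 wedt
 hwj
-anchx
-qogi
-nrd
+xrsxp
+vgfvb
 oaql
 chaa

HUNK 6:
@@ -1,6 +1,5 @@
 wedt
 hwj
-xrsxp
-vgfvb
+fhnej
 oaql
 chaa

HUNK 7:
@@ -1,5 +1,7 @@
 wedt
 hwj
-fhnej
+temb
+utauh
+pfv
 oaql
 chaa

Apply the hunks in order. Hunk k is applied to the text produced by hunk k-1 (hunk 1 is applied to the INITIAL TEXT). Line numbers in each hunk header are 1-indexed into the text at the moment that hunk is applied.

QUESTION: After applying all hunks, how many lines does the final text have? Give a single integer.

Hunk 1: at line 4 remove [fwpz] add [oaql] -> 6 lines: wedt hwj xcb wlai oaql chaa
Hunk 2: at line 1 remove [xcb,wlai] add [pri] -> 5 lines: wedt hwj pri oaql chaa
Hunk 3: at line 1 remove [pri] add [anchx,rcpm,tiqlb] -> 7 lines: wedt hwj anchx rcpm tiqlb oaql chaa
Hunk 4: at line 2 remove [rcpm,tiqlb] add [qogi,nrd] -> 7 lines: wedt hwj anchx qogi nrd oaql chaa
Hunk 5: at line 1 remove [anchx,qogi,nrd] add [xrsxp,vgfvb] -> 6 lines: wedt hwj xrsxp vgfvb oaql chaa
Hunk 6: at line 1 remove [xrsxp,vgfvb] add [fhnej] -> 5 lines: wedt hwj fhnej oaql chaa
Hunk 7: at line 1 remove [fhnej] add [temb,utauh,pfv] -> 7 lines: wedt hwj temb utauh pfv oaql chaa
Final line count: 7

Answer: 7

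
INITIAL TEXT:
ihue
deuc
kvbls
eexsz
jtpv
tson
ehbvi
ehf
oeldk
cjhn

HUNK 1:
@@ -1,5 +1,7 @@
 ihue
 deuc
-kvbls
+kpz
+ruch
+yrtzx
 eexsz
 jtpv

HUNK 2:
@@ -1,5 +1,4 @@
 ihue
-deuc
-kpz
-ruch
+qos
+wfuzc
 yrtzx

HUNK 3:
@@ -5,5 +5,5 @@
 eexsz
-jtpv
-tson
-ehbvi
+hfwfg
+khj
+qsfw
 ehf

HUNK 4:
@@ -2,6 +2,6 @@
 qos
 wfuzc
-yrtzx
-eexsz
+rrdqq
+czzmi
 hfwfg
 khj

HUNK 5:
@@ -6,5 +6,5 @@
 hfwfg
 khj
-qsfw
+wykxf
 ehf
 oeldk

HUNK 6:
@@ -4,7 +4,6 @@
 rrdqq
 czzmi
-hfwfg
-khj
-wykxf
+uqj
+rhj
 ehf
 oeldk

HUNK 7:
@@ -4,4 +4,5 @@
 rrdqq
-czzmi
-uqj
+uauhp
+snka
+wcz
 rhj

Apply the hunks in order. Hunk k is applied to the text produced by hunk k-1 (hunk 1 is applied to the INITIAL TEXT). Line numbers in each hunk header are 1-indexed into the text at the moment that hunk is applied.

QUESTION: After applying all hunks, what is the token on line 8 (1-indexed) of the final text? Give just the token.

Hunk 1: at line 1 remove [kvbls] add [kpz,ruch,yrtzx] -> 12 lines: ihue deuc kpz ruch yrtzx eexsz jtpv tson ehbvi ehf oeldk cjhn
Hunk 2: at line 1 remove [deuc,kpz,ruch] add [qos,wfuzc] -> 11 lines: ihue qos wfuzc yrtzx eexsz jtpv tson ehbvi ehf oeldk cjhn
Hunk 3: at line 5 remove [jtpv,tson,ehbvi] add [hfwfg,khj,qsfw] -> 11 lines: ihue qos wfuzc yrtzx eexsz hfwfg khj qsfw ehf oeldk cjhn
Hunk 4: at line 2 remove [yrtzx,eexsz] add [rrdqq,czzmi] -> 11 lines: ihue qos wfuzc rrdqq czzmi hfwfg khj qsfw ehf oeldk cjhn
Hunk 5: at line 6 remove [qsfw] add [wykxf] -> 11 lines: ihue qos wfuzc rrdqq czzmi hfwfg khj wykxf ehf oeldk cjhn
Hunk 6: at line 4 remove [hfwfg,khj,wykxf] add [uqj,rhj] -> 10 lines: ihue qos wfuzc rrdqq czzmi uqj rhj ehf oeldk cjhn
Hunk 7: at line 4 remove [czzmi,uqj] add [uauhp,snka,wcz] -> 11 lines: ihue qos wfuzc rrdqq uauhp snka wcz rhj ehf oeldk cjhn
Final line 8: rhj

Answer: rhj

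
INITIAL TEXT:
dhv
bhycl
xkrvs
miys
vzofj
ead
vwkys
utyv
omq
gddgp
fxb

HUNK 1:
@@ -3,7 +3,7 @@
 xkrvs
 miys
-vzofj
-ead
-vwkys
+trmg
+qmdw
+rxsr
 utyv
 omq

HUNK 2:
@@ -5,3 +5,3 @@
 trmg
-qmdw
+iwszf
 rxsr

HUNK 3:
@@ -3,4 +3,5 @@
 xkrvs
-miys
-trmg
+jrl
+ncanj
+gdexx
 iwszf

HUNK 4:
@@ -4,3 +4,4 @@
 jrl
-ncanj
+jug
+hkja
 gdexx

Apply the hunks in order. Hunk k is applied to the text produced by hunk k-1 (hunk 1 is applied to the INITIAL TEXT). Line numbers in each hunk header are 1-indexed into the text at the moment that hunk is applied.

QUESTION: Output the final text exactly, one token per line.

Hunk 1: at line 3 remove [vzofj,ead,vwkys] add [trmg,qmdw,rxsr] -> 11 lines: dhv bhycl xkrvs miys trmg qmdw rxsr utyv omq gddgp fxb
Hunk 2: at line 5 remove [qmdw] add [iwszf] -> 11 lines: dhv bhycl xkrvs miys trmg iwszf rxsr utyv omq gddgp fxb
Hunk 3: at line 3 remove [miys,trmg] add [jrl,ncanj,gdexx] -> 12 lines: dhv bhycl xkrvs jrl ncanj gdexx iwszf rxsr utyv omq gddgp fxb
Hunk 4: at line 4 remove [ncanj] add [jug,hkja] -> 13 lines: dhv bhycl xkrvs jrl jug hkja gdexx iwszf rxsr utyv omq gddgp fxb

Answer: dhv
bhycl
xkrvs
jrl
jug
hkja
gdexx
iwszf
rxsr
utyv
omq
gddgp
fxb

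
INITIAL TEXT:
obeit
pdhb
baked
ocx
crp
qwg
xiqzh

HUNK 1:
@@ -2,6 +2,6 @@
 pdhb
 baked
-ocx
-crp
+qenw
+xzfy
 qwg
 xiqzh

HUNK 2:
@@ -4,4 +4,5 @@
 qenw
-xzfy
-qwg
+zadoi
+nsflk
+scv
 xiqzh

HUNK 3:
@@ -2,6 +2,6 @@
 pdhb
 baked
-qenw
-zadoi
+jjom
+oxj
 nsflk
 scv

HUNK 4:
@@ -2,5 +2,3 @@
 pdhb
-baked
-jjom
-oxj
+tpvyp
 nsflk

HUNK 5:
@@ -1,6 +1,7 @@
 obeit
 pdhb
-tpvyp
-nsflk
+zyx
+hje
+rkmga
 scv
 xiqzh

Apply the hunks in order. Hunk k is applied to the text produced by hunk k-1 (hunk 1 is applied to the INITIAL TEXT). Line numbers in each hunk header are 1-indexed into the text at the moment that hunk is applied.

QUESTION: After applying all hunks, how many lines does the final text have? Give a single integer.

Answer: 7

Derivation:
Hunk 1: at line 2 remove [ocx,crp] add [qenw,xzfy] -> 7 lines: obeit pdhb baked qenw xzfy qwg xiqzh
Hunk 2: at line 4 remove [xzfy,qwg] add [zadoi,nsflk,scv] -> 8 lines: obeit pdhb baked qenw zadoi nsflk scv xiqzh
Hunk 3: at line 2 remove [qenw,zadoi] add [jjom,oxj] -> 8 lines: obeit pdhb baked jjom oxj nsflk scv xiqzh
Hunk 4: at line 2 remove [baked,jjom,oxj] add [tpvyp] -> 6 lines: obeit pdhb tpvyp nsflk scv xiqzh
Hunk 5: at line 1 remove [tpvyp,nsflk] add [zyx,hje,rkmga] -> 7 lines: obeit pdhb zyx hje rkmga scv xiqzh
Final line count: 7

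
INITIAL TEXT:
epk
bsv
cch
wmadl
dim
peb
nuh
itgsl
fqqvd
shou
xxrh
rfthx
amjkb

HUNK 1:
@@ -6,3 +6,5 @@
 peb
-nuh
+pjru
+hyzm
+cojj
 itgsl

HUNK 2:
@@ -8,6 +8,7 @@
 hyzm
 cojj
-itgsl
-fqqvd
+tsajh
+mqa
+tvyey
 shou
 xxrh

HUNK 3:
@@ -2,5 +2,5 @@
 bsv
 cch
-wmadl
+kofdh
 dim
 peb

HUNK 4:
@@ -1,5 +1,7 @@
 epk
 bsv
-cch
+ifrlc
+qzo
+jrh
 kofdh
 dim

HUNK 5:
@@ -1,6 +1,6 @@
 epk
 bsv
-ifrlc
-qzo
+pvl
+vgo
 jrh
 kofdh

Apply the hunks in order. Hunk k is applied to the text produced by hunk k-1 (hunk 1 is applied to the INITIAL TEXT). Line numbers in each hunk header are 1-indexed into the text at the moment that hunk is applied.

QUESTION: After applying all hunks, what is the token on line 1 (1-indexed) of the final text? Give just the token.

Hunk 1: at line 6 remove [nuh] add [pjru,hyzm,cojj] -> 15 lines: epk bsv cch wmadl dim peb pjru hyzm cojj itgsl fqqvd shou xxrh rfthx amjkb
Hunk 2: at line 8 remove [itgsl,fqqvd] add [tsajh,mqa,tvyey] -> 16 lines: epk bsv cch wmadl dim peb pjru hyzm cojj tsajh mqa tvyey shou xxrh rfthx amjkb
Hunk 3: at line 2 remove [wmadl] add [kofdh] -> 16 lines: epk bsv cch kofdh dim peb pjru hyzm cojj tsajh mqa tvyey shou xxrh rfthx amjkb
Hunk 4: at line 1 remove [cch] add [ifrlc,qzo,jrh] -> 18 lines: epk bsv ifrlc qzo jrh kofdh dim peb pjru hyzm cojj tsajh mqa tvyey shou xxrh rfthx amjkb
Hunk 5: at line 1 remove [ifrlc,qzo] add [pvl,vgo] -> 18 lines: epk bsv pvl vgo jrh kofdh dim peb pjru hyzm cojj tsajh mqa tvyey shou xxrh rfthx amjkb
Final line 1: epk

Answer: epk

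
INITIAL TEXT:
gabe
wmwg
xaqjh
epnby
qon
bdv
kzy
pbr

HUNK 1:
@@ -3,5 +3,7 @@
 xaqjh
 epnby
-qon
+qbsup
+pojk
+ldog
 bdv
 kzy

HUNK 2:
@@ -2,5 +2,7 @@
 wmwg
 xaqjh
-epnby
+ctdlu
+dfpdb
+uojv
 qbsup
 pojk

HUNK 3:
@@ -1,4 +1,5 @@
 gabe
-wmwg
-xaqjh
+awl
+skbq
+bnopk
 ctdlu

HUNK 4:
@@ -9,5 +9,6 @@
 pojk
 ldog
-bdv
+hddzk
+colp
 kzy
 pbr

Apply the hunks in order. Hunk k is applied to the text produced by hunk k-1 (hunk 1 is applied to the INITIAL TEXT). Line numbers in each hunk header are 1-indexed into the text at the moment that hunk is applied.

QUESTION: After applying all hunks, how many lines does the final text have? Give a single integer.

Answer: 14

Derivation:
Hunk 1: at line 3 remove [qon] add [qbsup,pojk,ldog] -> 10 lines: gabe wmwg xaqjh epnby qbsup pojk ldog bdv kzy pbr
Hunk 2: at line 2 remove [epnby] add [ctdlu,dfpdb,uojv] -> 12 lines: gabe wmwg xaqjh ctdlu dfpdb uojv qbsup pojk ldog bdv kzy pbr
Hunk 3: at line 1 remove [wmwg,xaqjh] add [awl,skbq,bnopk] -> 13 lines: gabe awl skbq bnopk ctdlu dfpdb uojv qbsup pojk ldog bdv kzy pbr
Hunk 4: at line 9 remove [bdv] add [hddzk,colp] -> 14 lines: gabe awl skbq bnopk ctdlu dfpdb uojv qbsup pojk ldog hddzk colp kzy pbr
Final line count: 14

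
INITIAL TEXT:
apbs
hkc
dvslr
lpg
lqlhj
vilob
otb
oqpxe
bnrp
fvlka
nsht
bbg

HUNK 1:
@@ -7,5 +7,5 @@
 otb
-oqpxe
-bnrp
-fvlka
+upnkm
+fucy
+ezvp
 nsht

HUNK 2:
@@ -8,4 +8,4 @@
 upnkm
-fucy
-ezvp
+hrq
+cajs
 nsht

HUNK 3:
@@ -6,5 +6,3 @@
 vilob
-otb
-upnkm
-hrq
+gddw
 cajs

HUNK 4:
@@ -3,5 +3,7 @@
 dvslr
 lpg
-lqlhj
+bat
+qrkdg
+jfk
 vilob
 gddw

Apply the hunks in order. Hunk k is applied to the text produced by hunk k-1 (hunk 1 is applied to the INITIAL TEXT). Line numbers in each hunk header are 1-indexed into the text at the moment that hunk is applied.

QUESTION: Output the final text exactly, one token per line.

Hunk 1: at line 7 remove [oqpxe,bnrp,fvlka] add [upnkm,fucy,ezvp] -> 12 lines: apbs hkc dvslr lpg lqlhj vilob otb upnkm fucy ezvp nsht bbg
Hunk 2: at line 8 remove [fucy,ezvp] add [hrq,cajs] -> 12 lines: apbs hkc dvslr lpg lqlhj vilob otb upnkm hrq cajs nsht bbg
Hunk 3: at line 6 remove [otb,upnkm,hrq] add [gddw] -> 10 lines: apbs hkc dvslr lpg lqlhj vilob gddw cajs nsht bbg
Hunk 4: at line 3 remove [lqlhj] add [bat,qrkdg,jfk] -> 12 lines: apbs hkc dvslr lpg bat qrkdg jfk vilob gddw cajs nsht bbg

Answer: apbs
hkc
dvslr
lpg
bat
qrkdg
jfk
vilob
gddw
cajs
nsht
bbg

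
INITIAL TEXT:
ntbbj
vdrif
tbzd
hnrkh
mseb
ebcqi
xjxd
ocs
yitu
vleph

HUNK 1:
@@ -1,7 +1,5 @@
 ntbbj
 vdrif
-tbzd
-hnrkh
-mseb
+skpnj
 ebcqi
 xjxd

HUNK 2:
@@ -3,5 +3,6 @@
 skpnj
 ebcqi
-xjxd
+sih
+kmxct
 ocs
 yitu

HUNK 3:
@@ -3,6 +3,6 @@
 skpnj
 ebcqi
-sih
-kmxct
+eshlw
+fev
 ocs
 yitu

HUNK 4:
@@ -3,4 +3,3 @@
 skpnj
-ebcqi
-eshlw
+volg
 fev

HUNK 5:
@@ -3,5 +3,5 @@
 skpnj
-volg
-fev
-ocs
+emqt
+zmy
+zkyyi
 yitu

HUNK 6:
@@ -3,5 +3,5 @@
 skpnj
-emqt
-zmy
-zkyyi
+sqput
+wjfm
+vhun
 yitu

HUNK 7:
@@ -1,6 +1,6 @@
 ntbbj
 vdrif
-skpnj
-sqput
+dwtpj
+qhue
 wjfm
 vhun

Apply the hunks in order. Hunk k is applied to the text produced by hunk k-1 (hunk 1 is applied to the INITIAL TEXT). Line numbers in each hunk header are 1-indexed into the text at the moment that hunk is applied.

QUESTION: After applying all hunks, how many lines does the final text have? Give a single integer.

Answer: 8

Derivation:
Hunk 1: at line 1 remove [tbzd,hnrkh,mseb] add [skpnj] -> 8 lines: ntbbj vdrif skpnj ebcqi xjxd ocs yitu vleph
Hunk 2: at line 3 remove [xjxd] add [sih,kmxct] -> 9 lines: ntbbj vdrif skpnj ebcqi sih kmxct ocs yitu vleph
Hunk 3: at line 3 remove [sih,kmxct] add [eshlw,fev] -> 9 lines: ntbbj vdrif skpnj ebcqi eshlw fev ocs yitu vleph
Hunk 4: at line 3 remove [ebcqi,eshlw] add [volg] -> 8 lines: ntbbj vdrif skpnj volg fev ocs yitu vleph
Hunk 5: at line 3 remove [volg,fev,ocs] add [emqt,zmy,zkyyi] -> 8 lines: ntbbj vdrif skpnj emqt zmy zkyyi yitu vleph
Hunk 6: at line 3 remove [emqt,zmy,zkyyi] add [sqput,wjfm,vhun] -> 8 lines: ntbbj vdrif skpnj sqput wjfm vhun yitu vleph
Hunk 7: at line 1 remove [skpnj,sqput] add [dwtpj,qhue] -> 8 lines: ntbbj vdrif dwtpj qhue wjfm vhun yitu vleph
Final line count: 8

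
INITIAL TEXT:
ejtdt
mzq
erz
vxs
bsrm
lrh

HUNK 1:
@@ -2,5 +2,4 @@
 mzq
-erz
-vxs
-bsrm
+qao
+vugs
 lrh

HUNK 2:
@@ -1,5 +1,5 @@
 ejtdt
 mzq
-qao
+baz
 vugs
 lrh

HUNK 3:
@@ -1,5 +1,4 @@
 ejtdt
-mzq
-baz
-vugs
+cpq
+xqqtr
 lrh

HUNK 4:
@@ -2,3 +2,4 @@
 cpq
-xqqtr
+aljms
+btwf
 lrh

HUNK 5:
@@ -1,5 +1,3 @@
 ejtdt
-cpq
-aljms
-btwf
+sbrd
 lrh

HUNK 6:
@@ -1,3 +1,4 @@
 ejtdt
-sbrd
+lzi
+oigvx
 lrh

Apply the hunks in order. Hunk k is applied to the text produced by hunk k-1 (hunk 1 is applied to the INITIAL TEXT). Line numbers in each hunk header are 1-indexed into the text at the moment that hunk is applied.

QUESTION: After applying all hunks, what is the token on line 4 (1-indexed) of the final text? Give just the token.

Answer: lrh

Derivation:
Hunk 1: at line 2 remove [erz,vxs,bsrm] add [qao,vugs] -> 5 lines: ejtdt mzq qao vugs lrh
Hunk 2: at line 1 remove [qao] add [baz] -> 5 lines: ejtdt mzq baz vugs lrh
Hunk 3: at line 1 remove [mzq,baz,vugs] add [cpq,xqqtr] -> 4 lines: ejtdt cpq xqqtr lrh
Hunk 4: at line 2 remove [xqqtr] add [aljms,btwf] -> 5 lines: ejtdt cpq aljms btwf lrh
Hunk 5: at line 1 remove [cpq,aljms,btwf] add [sbrd] -> 3 lines: ejtdt sbrd lrh
Hunk 6: at line 1 remove [sbrd] add [lzi,oigvx] -> 4 lines: ejtdt lzi oigvx lrh
Final line 4: lrh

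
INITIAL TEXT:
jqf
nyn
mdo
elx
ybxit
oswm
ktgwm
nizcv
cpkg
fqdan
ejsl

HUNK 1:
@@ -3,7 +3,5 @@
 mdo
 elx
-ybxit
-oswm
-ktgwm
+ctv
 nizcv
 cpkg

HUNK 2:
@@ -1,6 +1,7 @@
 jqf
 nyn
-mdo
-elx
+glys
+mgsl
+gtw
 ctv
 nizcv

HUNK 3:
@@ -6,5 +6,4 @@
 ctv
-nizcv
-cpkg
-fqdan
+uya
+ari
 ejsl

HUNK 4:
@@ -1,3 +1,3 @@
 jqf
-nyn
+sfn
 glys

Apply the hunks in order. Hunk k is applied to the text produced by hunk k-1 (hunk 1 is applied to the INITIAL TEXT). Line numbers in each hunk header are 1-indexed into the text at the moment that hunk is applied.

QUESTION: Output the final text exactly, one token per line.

Answer: jqf
sfn
glys
mgsl
gtw
ctv
uya
ari
ejsl

Derivation:
Hunk 1: at line 3 remove [ybxit,oswm,ktgwm] add [ctv] -> 9 lines: jqf nyn mdo elx ctv nizcv cpkg fqdan ejsl
Hunk 2: at line 1 remove [mdo,elx] add [glys,mgsl,gtw] -> 10 lines: jqf nyn glys mgsl gtw ctv nizcv cpkg fqdan ejsl
Hunk 3: at line 6 remove [nizcv,cpkg,fqdan] add [uya,ari] -> 9 lines: jqf nyn glys mgsl gtw ctv uya ari ejsl
Hunk 4: at line 1 remove [nyn] add [sfn] -> 9 lines: jqf sfn glys mgsl gtw ctv uya ari ejsl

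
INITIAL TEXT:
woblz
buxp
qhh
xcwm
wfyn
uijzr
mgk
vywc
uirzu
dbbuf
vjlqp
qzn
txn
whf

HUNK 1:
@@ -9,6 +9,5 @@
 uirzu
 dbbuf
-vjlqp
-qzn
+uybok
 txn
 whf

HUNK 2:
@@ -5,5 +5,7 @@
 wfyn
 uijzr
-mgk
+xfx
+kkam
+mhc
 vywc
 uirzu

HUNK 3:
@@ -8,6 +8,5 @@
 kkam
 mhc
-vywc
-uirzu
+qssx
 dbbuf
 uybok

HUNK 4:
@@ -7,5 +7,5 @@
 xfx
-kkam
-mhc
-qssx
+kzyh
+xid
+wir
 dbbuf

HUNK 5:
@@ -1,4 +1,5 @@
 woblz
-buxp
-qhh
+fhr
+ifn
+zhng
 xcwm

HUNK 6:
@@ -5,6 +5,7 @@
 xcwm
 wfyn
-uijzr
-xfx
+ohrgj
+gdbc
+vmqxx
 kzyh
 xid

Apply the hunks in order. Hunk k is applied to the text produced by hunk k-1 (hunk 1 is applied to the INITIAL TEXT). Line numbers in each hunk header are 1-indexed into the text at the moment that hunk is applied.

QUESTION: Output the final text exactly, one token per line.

Hunk 1: at line 9 remove [vjlqp,qzn] add [uybok] -> 13 lines: woblz buxp qhh xcwm wfyn uijzr mgk vywc uirzu dbbuf uybok txn whf
Hunk 2: at line 5 remove [mgk] add [xfx,kkam,mhc] -> 15 lines: woblz buxp qhh xcwm wfyn uijzr xfx kkam mhc vywc uirzu dbbuf uybok txn whf
Hunk 3: at line 8 remove [vywc,uirzu] add [qssx] -> 14 lines: woblz buxp qhh xcwm wfyn uijzr xfx kkam mhc qssx dbbuf uybok txn whf
Hunk 4: at line 7 remove [kkam,mhc,qssx] add [kzyh,xid,wir] -> 14 lines: woblz buxp qhh xcwm wfyn uijzr xfx kzyh xid wir dbbuf uybok txn whf
Hunk 5: at line 1 remove [buxp,qhh] add [fhr,ifn,zhng] -> 15 lines: woblz fhr ifn zhng xcwm wfyn uijzr xfx kzyh xid wir dbbuf uybok txn whf
Hunk 6: at line 5 remove [uijzr,xfx] add [ohrgj,gdbc,vmqxx] -> 16 lines: woblz fhr ifn zhng xcwm wfyn ohrgj gdbc vmqxx kzyh xid wir dbbuf uybok txn whf

Answer: woblz
fhr
ifn
zhng
xcwm
wfyn
ohrgj
gdbc
vmqxx
kzyh
xid
wir
dbbuf
uybok
txn
whf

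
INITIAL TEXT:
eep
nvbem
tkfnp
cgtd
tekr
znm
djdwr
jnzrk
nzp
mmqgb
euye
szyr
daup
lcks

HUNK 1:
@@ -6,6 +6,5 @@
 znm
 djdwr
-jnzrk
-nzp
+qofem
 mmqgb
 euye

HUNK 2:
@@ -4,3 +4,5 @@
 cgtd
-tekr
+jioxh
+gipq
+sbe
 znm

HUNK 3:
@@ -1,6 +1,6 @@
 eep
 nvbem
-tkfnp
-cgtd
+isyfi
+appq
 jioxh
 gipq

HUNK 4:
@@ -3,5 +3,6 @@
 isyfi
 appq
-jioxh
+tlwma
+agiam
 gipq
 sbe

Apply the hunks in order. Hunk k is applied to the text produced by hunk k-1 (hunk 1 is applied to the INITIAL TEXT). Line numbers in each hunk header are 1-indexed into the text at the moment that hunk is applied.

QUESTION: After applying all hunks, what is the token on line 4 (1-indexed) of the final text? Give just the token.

Answer: appq

Derivation:
Hunk 1: at line 6 remove [jnzrk,nzp] add [qofem] -> 13 lines: eep nvbem tkfnp cgtd tekr znm djdwr qofem mmqgb euye szyr daup lcks
Hunk 2: at line 4 remove [tekr] add [jioxh,gipq,sbe] -> 15 lines: eep nvbem tkfnp cgtd jioxh gipq sbe znm djdwr qofem mmqgb euye szyr daup lcks
Hunk 3: at line 1 remove [tkfnp,cgtd] add [isyfi,appq] -> 15 lines: eep nvbem isyfi appq jioxh gipq sbe znm djdwr qofem mmqgb euye szyr daup lcks
Hunk 4: at line 3 remove [jioxh] add [tlwma,agiam] -> 16 lines: eep nvbem isyfi appq tlwma agiam gipq sbe znm djdwr qofem mmqgb euye szyr daup lcks
Final line 4: appq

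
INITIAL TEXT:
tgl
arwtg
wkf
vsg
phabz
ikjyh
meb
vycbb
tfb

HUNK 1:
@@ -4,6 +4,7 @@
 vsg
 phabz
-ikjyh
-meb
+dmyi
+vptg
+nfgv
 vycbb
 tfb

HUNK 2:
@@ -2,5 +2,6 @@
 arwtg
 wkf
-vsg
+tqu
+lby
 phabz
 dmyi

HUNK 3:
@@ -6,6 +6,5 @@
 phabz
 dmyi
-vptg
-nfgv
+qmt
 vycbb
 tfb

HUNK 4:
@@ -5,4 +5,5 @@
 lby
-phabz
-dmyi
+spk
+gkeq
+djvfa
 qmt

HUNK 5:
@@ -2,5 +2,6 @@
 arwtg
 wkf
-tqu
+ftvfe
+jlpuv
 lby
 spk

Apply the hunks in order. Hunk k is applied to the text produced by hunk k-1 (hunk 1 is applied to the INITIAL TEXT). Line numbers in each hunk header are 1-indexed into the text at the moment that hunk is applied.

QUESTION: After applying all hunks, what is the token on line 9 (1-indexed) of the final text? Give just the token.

Answer: djvfa

Derivation:
Hunk 1: at line 4 remove [ikjyh,meb] add [dmyi,vptg,nfgv] -> 10 lines: tgl arwtg wkf vsg phabz dmyi vptg nfgv vycbb tfb
Hunk 2: at line 2 remove [vsg] add [tqu,lby] -> 11 lines: tgl arwtg wkf tqu lby phabz dmyi vptg nfgv vycbb tfb
Hunk 3: at line 6 remove [vptg,nfgv] add [qmt] -> 10 lines: tgl arwtg wkf tqu lby phabz dmyi qmt vycbb tfb
Hunk 4: at line 5 remove [phabz,dmyi] add [spk,gkeq,djvfa] -> 11 lines: tgl arwtg wkf tqu lby spk gkeq djvfa qmt vycbb tfb
Hunk 5: at line 2 remove [tqu] add [ftvfe,jlpuv] -> 12 lines: tgl arwtg wkf ftvfe jlpuv lby spk gkeq djvfa qmt vycbb tfb
Final line 9: djvfa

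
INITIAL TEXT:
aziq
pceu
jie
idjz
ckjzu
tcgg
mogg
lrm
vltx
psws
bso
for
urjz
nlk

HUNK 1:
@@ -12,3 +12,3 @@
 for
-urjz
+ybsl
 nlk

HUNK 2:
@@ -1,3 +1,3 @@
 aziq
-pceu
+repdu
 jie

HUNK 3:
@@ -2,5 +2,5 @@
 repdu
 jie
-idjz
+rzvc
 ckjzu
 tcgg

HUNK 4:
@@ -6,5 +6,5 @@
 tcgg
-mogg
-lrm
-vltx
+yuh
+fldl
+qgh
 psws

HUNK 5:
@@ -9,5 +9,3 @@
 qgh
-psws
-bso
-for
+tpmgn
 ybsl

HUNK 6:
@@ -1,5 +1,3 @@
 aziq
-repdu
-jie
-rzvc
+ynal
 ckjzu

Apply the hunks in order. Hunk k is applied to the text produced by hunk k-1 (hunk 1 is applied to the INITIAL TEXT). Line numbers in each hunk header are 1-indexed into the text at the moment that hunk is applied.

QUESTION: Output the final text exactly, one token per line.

Answer: aziq
ynal
ckjzu
tcgg
yuh
fldl
qgh
tpmgn
ybsl
nlk

Derivation:
Hunk 1: at line 12 remove [urjz] add [ybsl] -> 14 lines: aziq pceu jie idjz ckjzu tcgg mogg lrm vltx psws bso for ybsl nlk
Hunk 2: at line 1 remove [pceu] add [repdu] -> 14 lines: aziq repdu jie idjz ckjzu tcgg mogg lrm vltx psws bso for ybsl nlk
Hunk 3: at line 2 remove [idjz] add [rzvc] -> 14 lines: aziq repdu jie rzvc ckjzu tcgg mogg lrm vltx psws bso for ybsl nlk
Hunk 4: at line 6 remove [mogg,lrm,vltx] add [yuh,fldl,qgh] -> 14 lines: aziq repdu jie rzvc ckjzu tcgg yuh fldl qgh psws bso for ybsl nlk
Hunk 5: at line 9 remove [psws,bso,for] add [tpmgn] -> 12 lines: aziq repdu jie rzvc ckjzu tcgg yuh fldl qgh tpmgn ybsl nlk
Hunk 6: at line 1 remove [repdu,jie,rzvc] add [ynal] -> 10 lines: aziq ynal ckjzu tcgg yuh fldl qgh tpmgn ybsl nlk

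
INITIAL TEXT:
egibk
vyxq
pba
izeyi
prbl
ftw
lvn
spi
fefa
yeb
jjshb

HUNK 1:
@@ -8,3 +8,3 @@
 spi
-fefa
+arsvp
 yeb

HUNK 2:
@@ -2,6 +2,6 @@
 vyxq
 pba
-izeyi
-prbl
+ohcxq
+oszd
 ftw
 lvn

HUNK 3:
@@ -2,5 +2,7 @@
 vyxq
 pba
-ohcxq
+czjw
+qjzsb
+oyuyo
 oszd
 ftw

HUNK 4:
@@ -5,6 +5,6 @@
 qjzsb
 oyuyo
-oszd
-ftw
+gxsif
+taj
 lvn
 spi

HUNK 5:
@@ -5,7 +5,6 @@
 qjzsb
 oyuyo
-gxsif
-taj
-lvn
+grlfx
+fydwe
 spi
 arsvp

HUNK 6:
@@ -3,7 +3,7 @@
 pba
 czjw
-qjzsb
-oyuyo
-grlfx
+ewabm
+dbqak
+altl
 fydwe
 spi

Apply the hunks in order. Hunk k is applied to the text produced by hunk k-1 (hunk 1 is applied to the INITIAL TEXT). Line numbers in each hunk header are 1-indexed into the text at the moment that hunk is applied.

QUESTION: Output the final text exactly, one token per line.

Hunk 1: at line 8 remove [fefa] add [arsvp] -> 11 lines: egibk vyxq pba izeyi prbl ftw lvn spi arsvp yeb jjshb
Hunk 2: at line 2 remove [izeyi,prbl] add [ohcxq,oszd] -> 11 lines: egibk vyxq pba ohcxq oszd ftw lvn spi arsvp yeb jjshb
Hunk 3: at line 2 remove [ohcxq] add [czjw,qjzsb,oyuyo] -> 13 lines: egibk vyxq pba czjw qjzsb oyuyo oszd ftw lvn spi arsvp yeb jjshb
Hunk 4: at line 5 remove [oszd,ftw] add [gxsif,taj] -> 13 lines: egibk vyxq pba czjw qjzsb oyuyo gxsif taj lvn spi arsvp yeb jjshb
Hunk 5: at line 5 remove [gxsif,taj,lvn] add [grlfx,fydwe] -> 12 lines: egibk vyxq pba czjw qjzsb oyuyo grlfx fydwe spi arsvp yeb jjshb
Hunk 6: at line 3 remove [qjzsb,oyuyo,grlfx] add [ewabm,dbqak,altl] -> 12 lines: egibk vyxq pba czjw ewabm dbqak altl fydwe spi arsvp yeb jjshb

Answer: egibk
vyxq
pba
czjw
ewabm
dbqak
altl
fydwe
spi
arsvp
yeb
jjshb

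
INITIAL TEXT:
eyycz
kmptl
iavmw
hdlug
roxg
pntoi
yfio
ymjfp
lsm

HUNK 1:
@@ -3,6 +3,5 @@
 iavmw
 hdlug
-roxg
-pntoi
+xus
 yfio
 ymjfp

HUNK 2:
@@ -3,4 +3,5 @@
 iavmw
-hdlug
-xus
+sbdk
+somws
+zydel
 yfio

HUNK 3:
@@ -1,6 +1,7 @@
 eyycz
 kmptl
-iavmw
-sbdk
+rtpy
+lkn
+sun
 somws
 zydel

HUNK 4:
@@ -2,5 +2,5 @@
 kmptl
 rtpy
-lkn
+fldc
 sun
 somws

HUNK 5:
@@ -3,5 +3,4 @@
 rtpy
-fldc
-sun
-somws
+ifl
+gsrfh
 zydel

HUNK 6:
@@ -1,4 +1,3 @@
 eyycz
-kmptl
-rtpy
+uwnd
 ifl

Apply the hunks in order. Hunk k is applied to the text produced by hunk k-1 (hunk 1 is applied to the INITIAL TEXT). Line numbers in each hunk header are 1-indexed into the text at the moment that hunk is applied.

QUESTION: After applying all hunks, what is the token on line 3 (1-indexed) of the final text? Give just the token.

Hunk 1: at line 3 remove [roxg,pntoi] add [xus] -> 8 lines: eyycz kmptl iavmw hdlug xus yfio ymjfp lsm
Hunk 2: at line 3 remove [hdlug,xus] add [sbdk,somws,zydel] -> 9 lines: eyycz kmptl iavmw sbdk somws zydel yfio ymjfp lsm
Hunk 3: at line 1 remove [iavmw,sbdk] add [rtpy,lkn,sun] -> 10 lines: eyycz kmptl rtpy lkn sun somws zydel yfio ymjfp lsm
Hunk 4: at line 2 remove [lkn] add [fldc] -> 10 lines: eyycz kmptl rtpy fldc sun somws zydel yfio ymjfp lsm
Hunk 5: at line 3 remove [fldc,sun,somws] add [ifl,gsrfh] -> 9 lines: eyycz kmptl rtpy ifl gsrfh zydel yfio ymjfp lsm
Hunk 6: at line 1 remove [kmptl,rtpy] add [uwnd] -> 8 lines: eyycz uwnd ifl gsrfh zydel yfio ymjfp lsm
Final line 3: ifl

Answer: ifl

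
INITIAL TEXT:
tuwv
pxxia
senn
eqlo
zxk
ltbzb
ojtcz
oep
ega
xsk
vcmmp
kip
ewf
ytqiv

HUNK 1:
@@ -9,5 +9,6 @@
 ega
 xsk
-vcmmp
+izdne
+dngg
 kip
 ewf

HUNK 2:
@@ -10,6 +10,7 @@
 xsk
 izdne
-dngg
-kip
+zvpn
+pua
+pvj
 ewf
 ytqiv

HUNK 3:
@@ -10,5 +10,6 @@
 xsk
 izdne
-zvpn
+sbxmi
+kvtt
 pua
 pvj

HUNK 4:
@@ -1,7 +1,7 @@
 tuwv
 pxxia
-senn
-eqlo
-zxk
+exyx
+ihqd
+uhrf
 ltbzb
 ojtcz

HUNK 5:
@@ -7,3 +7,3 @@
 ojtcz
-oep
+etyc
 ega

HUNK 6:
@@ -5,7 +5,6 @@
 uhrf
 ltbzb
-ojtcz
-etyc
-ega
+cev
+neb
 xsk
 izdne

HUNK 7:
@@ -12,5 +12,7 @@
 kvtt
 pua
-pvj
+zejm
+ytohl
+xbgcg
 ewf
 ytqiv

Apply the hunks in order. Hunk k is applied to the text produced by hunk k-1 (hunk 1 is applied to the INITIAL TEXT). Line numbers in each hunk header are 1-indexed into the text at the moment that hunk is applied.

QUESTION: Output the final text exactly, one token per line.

Hunk 1: at line 9 remove [vcmmp] add [izdne,dngg] -> 15 lines: tuwv pxxia senn eqlo zxk ltbzb ojtcz oep ega xsk izdne dngg kip ewf ytqiv
Hunk 2: at line 10 remove [dngg,kip] add [zvpn,pua,pvj] -> 16 lines: tuwv pxxia senn eqlo zxk ltbzb ojtcz oep ega xsk izdne zvpn pua pvj ewf ytqiv
Hunk 3: at line 10 remove [zvpn] add [sbxmi,kvtt] -> 17 lines: tuwv pxxia senn eqlo zxk ltbzb ojtcz oep ega xsk izdne sbxmi kvtt pua pvj ewf ytqiv
Hunk 4: at line 1 remove [senn,eqlo,zxk] add [exyx,ihqd,uhrf] -> 17 lines: tuwv pxxia exyx ihqd uhrf ltbzb ojtcz oep ega xsk izdne sbxmi kvtt pua pvj ewf ytqiv
Hunk 5: at line 7 remove [oep] add [etyc] -> 17 lines: tuwv pxxia exyx ihqd uhrf ltbzb ojtcz etyc ega xsk izdne sbxmi kvtt pua pvj ewf ytqiv
Hunk 6: at line 5 remove [ojtcz,etyc,ega] add [cev,neb] -> 16 lines: tuwv pxxia exyx ihqd uhrf ltbzb cev neb xsk izdne sbxmi kvtt pua pvj ewf ytqiv
Hunk 7: at line 12 remove [pvj] add [zejm,ytohl,xbgcg] -> 18 lines: tuwv pxxia exyx ihqd uhrf ltbzb cev neb xsk izdne sbxmi kvtt pua zejm ytohl xbgcg ewf ytqiv

Answer: tuwv
pxxia
exyx
ihqd
uhrf
ltbzb
cev
neb
xsk
izdne
sbxmi
kvtt
pua
zejm
ytohl
xbgcg
ewf
ytqiv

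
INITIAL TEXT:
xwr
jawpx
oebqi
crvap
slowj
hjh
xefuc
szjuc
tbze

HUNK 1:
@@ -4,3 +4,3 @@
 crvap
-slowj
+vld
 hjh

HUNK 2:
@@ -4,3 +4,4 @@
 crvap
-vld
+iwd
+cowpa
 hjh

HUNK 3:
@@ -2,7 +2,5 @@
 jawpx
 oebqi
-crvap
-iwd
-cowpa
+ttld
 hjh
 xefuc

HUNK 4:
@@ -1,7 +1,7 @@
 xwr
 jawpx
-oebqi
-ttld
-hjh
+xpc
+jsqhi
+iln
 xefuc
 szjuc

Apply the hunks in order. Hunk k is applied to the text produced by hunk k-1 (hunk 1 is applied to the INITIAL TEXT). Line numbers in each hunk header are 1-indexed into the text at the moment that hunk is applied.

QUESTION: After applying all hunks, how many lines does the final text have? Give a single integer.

Answer: 8

Derivation:
Hunk 1: at line 4 remove [slowj] add [vld] -> 9 lines: xwr jawpx oebqi crvap vld hjh xefuc szjuc tbze
Hunk 2: at line 4 remove [vld] add [iwd,cowpa] -> 10 lines: xwr jawpx oebqi crvap iwd cowpa hjh xefuc szjuc tbze
Hunk 3: at line 2 remove [crvap,iwd,cowpa] add [ttld] -> 8 lines: xwr jawpx oebqi ttld hjh xefuc szjuc tbze
Hunk 4: at line 1 remove [oebqi,ttld,hjh] add [xpc,jsqhi,iln] -> 8 lines: xwr jawpx xpc jsqhi iln xefuc szjuc tbze
Final line count: 8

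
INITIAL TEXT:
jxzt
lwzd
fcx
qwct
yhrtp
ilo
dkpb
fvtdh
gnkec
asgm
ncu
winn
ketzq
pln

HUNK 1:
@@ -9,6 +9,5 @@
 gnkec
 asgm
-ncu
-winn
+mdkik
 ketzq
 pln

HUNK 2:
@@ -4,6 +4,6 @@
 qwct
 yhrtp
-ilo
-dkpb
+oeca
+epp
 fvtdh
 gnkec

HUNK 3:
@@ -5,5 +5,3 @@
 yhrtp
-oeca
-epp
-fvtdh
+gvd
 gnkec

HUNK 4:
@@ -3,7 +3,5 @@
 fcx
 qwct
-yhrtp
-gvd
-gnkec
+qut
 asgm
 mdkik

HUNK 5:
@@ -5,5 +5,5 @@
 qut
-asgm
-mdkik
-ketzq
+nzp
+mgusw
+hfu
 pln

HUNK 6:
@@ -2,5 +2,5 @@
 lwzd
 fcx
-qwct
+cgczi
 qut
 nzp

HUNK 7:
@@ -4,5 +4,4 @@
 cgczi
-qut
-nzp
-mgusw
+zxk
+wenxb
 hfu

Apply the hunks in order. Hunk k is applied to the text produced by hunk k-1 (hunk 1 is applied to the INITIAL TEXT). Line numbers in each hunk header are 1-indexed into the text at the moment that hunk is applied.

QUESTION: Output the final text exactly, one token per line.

Hunk 1: at line 9 remove [ncu,winn] add [mdkik] -> 13 lines: jxzt lwzd fcx qwct yhrtp ilo dkpb fvtdh gnkec asgm mdkik ketzq pln
Hunk 2: at line 4 remove [ilo,dkpb] add [oeca,epp] -> 13 lines: jxzt lwzd fcx qwct yhrtp oeca epp fvtdh gnkec asgm mdkik ketzq pln
Hunk 3: at line 5 remove [oeca,epp,fvtdh] add [gvd] -> 11 lines: jxzt lwzd fcx qwct yhrtp gvd gnkec asgm mdkik ketzq pln
Hunk 4: at line 3 remove [yhrtp,gvd,gnkec] add [qut] -> 9 lines: jxzt lwzd fcx qwct qut asgm mdkik ketzq pln
Hunk 5: at line 5 remove [asgm,mdkik,ketzq] add [nzp,mgusw,hfu] -> 9 lines: jxzt lwzd fcx qwct qut nzp mgusw hfu pln
Hunk 6: at line 2 remove [qwct] add [cgczi] -> 9 lines: jxzt lwzd fcx cgczi qut nzp mgusw hfu pln
Hunk 7: at line 4 remove [qut,nzp,mgusw] add [zxk,wenxb] -> 8 lines: jxzt lwzd fcx cgczi zxk wenxb hfu pln

Answer: jxzt
lwzd
fcx
cgczi
zxk
wenxb
hfu
pln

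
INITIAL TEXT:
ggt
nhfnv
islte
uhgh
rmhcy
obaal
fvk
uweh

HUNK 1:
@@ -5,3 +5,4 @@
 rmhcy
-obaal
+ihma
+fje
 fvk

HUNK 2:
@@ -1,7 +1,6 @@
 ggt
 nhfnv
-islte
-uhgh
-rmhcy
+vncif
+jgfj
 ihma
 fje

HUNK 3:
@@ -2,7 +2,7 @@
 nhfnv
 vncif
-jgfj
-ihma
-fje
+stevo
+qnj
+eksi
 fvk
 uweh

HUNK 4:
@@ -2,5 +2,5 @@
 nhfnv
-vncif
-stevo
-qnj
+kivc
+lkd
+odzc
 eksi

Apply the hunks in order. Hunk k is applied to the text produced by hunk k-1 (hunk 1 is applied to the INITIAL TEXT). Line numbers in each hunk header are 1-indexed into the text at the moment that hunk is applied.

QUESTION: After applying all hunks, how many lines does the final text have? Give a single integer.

Answer: 8

Derivation:
Hunk 1: at line 5 remove [obaal] add [ihma,fje] -> 9 lines: ggt nhfnv islte uhgh rmhcy ihma fje fvk uweh
Hunk 2: at line 1 remove [islte,uhgh,rmhcy] add [vncif,jgfj] -> 8 lines: ggt nhfnv vncif jgfj ihma fje fvk uweh
Hunk 3: at line 2 remove [jgfj,ihma,fje] add [stevo,qnj,eksi] -> 8 lines: ggt nhfnv vncif stevo qnj eksi fvk uweh
Hunk 4: at line 2 remove [vncif,stevo,qnj] add [kivc,lkd,odzc] -> 8 lines: ggt nhfnv kivc lkd odzc eksi fvk uweh
Final line count: 8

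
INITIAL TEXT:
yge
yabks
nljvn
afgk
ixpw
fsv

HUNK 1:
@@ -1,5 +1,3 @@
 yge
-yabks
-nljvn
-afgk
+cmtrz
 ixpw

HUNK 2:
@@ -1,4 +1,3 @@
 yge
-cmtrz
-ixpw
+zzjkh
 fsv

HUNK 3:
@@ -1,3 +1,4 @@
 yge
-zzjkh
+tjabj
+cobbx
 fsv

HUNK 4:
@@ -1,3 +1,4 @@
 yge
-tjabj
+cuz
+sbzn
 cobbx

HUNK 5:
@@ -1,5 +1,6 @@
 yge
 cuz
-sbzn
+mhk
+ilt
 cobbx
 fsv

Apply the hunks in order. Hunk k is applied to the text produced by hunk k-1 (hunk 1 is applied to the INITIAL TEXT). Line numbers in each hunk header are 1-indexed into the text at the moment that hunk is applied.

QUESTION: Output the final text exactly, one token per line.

Answer: yge
cuz
mhk
ilt
cobbx
fsv

Derivation:
Hunk 1: at line 1 remove [yabks,nljvn,afgk] add [cmtrz] -> 4 lines: yge cmtrz ixpw fsv
Hunk 2: at line 1 remove [cmtrz,ixpw] add [zzjkh] -> 3 lines: yge zzjkh fsv
Hunk 3: at line 1 remove [zzjkh] add [tjabj,cobbx] -> 4 lines: yge tjabj cobbx fsv
Hunk 4: at line 1 remove [tjabj] add [cuz,sbzn] -> 5 lines: yge cuz sbzn cobbx fsv
Hunk 5: at line 1 remove [sbzn] add [mhk,ilt] -> 6 lines: yge cuz mhk ilt cobbx fsv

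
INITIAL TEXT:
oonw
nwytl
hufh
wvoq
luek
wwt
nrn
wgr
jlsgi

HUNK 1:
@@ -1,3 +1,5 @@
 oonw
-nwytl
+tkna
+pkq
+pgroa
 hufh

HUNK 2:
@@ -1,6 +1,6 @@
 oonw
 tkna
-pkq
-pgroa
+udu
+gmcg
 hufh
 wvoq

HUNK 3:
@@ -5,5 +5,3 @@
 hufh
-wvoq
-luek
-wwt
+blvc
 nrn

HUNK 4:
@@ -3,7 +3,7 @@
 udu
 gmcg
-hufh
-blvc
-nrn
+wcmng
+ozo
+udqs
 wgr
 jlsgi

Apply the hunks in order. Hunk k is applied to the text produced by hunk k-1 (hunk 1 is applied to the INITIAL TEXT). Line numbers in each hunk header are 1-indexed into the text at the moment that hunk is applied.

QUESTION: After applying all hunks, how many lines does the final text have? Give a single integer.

Hunk 1: at line 1 remove [nwytl] add [tkna,pkq,pgroa] -> 11 lines: oonw tkna pkq pgroa hufh wvoq luek wwt nrn wgr jlsgi
Hunk 2: at line 1 remove [pkq,pgroa] add [udu,gmcg] -> 11 lines: oonw tkna udu gmcg hufh wvoq luek wwt nrn wgr jlsgi
Hunk 3: at line 5 remove [wvoq,luek,wwt] add [blvc] -> 9 lines: oonw tkna udu gmcg hufh blvc nrn wgr jlsgi
Hunk 4: at line 3 remove [hufh,blvc,nrn] add [wcmng,ozo,udqs] -> 9 lines: oonw tkna udu gmcg wcmng ozo udqs wgr jlsgi
Final line count: 9

Answer: 9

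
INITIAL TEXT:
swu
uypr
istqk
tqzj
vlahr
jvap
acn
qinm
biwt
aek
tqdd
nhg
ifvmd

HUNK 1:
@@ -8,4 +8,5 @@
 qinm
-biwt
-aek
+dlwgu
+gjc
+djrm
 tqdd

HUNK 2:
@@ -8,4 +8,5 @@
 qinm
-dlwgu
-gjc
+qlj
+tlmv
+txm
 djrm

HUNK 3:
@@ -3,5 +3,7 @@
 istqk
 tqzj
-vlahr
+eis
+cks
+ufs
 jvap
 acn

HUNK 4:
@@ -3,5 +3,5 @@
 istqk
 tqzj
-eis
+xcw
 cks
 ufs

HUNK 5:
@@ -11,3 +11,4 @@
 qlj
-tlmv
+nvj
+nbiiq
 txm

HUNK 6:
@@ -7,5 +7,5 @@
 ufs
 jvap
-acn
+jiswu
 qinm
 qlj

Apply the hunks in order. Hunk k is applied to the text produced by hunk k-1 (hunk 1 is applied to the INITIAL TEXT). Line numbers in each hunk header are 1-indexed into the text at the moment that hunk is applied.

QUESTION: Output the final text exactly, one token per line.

Answer: swu
uypr
istqk
tqzj
xcw
cks
ufs
jvap
jiswu
qinm
qlj
nvj
nbiiq
txm
djrm
tqdd
nhg
ifvmd

Derivation:
Hunk 1: at line 8 remove [biwt,aek] add [dlwgu,gjc,djrm] -> 14 lines: swu uypr istqk tqzj vlahr jvap acn qinm dlwgu gjc djrm tqdd nhg ifvmd
Hunk 2: at line 8 remove [dlwgu,gjc] add [qlj,tlmv,txm] -> 15 lines: swu uypr istqk tqzj vlahr jvap acn qinm qlj tlmv txm djrm tqdd nhg ifvmd
Hunk 3: at line 3 remove [vlahr] add [eis,cks,ufs] -> 17 lines: swu uypr istqk tqzj eis cks ufs jvap acn qinm qlj tlmv txm djrm tqdd nhg ifvmd
Hunk 4: at line 3 remove [eis] add [xcw] -> 17 lines: swu uypr istqk tqzj xcw cks ufs jvap acn qinm qlj tlmv txm djrm tqdd nhg ifvmd
Hunk 5: at line 11 remove [tlmv] add [nvj,nbiiq] -> 18 lines: swu uypr istqk tqzj xcw cks ufs jvap acn qinm qlj nvj nbiiq txm djrm tqdd nhg ifvmd
Hunk 6: at line 7 remove [acn] add [jiswu] -> 18 lines: swu uypr istqk tqzj xcw cks ufs jvap jiswu qinm qlj nvj nbiiq txm djrm tqdd nhg ifvmd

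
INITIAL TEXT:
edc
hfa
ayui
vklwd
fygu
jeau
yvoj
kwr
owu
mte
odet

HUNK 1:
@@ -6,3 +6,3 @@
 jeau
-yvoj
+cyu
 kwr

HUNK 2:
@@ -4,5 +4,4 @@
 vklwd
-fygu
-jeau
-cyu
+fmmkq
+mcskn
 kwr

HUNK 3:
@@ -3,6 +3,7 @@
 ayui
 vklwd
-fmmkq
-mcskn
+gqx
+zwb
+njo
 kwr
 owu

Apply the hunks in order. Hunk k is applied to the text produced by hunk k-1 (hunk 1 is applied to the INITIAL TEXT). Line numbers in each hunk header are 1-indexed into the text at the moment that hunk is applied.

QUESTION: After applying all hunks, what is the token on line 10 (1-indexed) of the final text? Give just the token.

Answer: mte

Derivation:
Hunk 1: at line 6 remove [yvoj] add [cyu] -> 11 lines: edc hfa ayui vklwd fygu jeau cyu kwr owu mte odet
Hunk 2: at line 4 remove [fygu,jeau,cyu] add [fmmkq,mcskn] -> 10 lines: edc hfa ayui vklwd fmmkq mcskn kwr owu mte odet
Hunk 3: at line 3 remove [fmmkq,mcskn] add [gqx,zwb,njo] -> 11 lines: edc hfa ayui vklwd gqx zwb njo kwr owu mte odet
Final line 10: mte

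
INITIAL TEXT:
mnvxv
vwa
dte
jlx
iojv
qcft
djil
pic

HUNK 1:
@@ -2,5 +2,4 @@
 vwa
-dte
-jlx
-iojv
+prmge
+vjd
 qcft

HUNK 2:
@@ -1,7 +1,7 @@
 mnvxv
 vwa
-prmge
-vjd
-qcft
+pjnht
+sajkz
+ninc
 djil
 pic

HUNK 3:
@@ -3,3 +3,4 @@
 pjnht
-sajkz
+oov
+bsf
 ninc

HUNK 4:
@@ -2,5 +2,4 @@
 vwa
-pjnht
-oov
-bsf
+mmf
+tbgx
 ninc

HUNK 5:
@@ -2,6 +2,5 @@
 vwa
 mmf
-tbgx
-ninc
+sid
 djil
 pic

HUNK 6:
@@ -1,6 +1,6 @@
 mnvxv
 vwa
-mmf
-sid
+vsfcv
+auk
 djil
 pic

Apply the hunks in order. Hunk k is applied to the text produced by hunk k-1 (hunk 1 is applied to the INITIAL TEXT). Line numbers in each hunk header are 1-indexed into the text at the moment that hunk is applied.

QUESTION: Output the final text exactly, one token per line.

Hunk 1: at line 2 remove [dte,jlx,iojv] add [prmge,vjd] -> 7 lines: mnvxv vwa prmge vjd qcft djil pic
Hunk 2: at line 1 remove [prmge,vjd,qcft] add [pjnht,sajkz,ninc] -> 7 lines: mnvxv vwa pjnht sajkz ninc djil pic
Hunk 3: at line 3 remove [sajkz] add [oov,bsf] -> 8 lines: mnvxv vwa pjnht oov bsf ninc djil pic
Hunk 4: at line 2 remove [pjnht,oov,bsf] add [mmf,tbgx] -> 7 lines: mnvxv vwa mmf tbgx ninc djil pic
Hunk 5: at line 2 remove [tbgx,ninc] add [sid] -> 6 lines: mnvxv vwa mmf sid djil pic
Hunk 6: at line 1 remove [mmf,sid] add [vsfcv,auk] -> 6 lines: mnvxv vwa vsfcv auk djil pic

Answer: mnvxv
vwa
vsfcv
auk
djil
pic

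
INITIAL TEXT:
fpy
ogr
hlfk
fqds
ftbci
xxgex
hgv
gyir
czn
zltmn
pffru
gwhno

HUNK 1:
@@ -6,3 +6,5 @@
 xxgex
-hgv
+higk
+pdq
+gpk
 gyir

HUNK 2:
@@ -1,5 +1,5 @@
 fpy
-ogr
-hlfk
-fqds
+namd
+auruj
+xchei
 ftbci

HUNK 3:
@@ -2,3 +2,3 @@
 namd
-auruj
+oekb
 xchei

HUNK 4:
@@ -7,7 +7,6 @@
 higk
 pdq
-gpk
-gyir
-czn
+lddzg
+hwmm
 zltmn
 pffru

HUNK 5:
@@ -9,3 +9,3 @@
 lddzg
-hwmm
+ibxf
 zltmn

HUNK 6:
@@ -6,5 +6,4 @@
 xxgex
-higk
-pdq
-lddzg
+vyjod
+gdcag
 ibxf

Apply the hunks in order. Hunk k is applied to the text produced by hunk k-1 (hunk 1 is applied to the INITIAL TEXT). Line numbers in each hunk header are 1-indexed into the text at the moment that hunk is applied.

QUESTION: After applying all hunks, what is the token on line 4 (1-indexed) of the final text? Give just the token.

Answer: xchei

Derivation:
Hunk 1: at line 6 remove [hgv] add [higk,pdq,gpk] -> 14 lines: fpy ogr hlfk fqds ftbci xxgex higk pdq gpk gyir czn zltmn pffru gwhno
Hunk 2: at line 1 remove [ogr,hlfk,fqds] add [namd,auruj,xchei] -> 14 lines: fpy namd auruj xchei ftbci xxgex higk pdq gpk gyir czn zltmn pffru gwhno
Hunk 3: at line 2 remove [auruj] add [oekb] -> 14 lines: fpy namd oekb xchei ftbci xxgex higk pdq gpk gyir czn zltmn pffru gwhno
Hunk 4: at line 7 remove [gpk,gyir,czn] add [lddzg,hwmm] -> 13 lines: fpy namd oekb xchei ftbci xxgex higk pdq lddzg hwmm zltmn pffru gwhno
Hunk 5: at line 9 remove [hwmm] add [ibxf] -> 13 lines: fpy namd oekb xchei ftbci xxgex higk pdq lddzg ibxf zltmn pffru gwhno
Hunk 6: at line 6 remove [higk,pdq,lddzg] add [vyjod,gdcag] -> 12 lines: fpy namd oekb xchei ftbci xxgex vyjod gdcag ibxf zltmn pffru gwhno
Final line 4: xchei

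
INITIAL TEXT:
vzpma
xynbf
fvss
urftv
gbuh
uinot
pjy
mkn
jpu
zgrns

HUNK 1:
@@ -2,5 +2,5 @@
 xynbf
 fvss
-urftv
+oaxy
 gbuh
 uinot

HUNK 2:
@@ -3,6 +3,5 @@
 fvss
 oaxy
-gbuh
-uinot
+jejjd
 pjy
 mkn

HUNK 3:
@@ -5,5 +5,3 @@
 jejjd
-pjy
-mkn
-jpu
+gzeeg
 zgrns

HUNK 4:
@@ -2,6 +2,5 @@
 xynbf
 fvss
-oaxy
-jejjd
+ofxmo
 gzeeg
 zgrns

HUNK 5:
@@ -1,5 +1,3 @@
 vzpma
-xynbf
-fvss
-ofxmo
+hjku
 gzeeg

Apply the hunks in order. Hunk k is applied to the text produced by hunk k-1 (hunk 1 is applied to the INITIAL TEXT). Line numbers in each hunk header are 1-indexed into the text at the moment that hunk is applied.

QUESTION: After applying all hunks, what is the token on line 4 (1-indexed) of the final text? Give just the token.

Answer: zgrns

Derivation:
Hunk 1: at line 2 remove [urftv] add [oaxy] -> 10 lines: vzpma xynbf fvss oaxy gbuh uinot pjy mkn jpu zgrns
Hunk 2: at line 3 remove [gbuh,uinot] add [jejjd] -> 9 lines: vzpma xynbf fvss oaxy jejjd pjy mkn jpu zgrns
Hunk 3: at line 5 remove [pjy,mkn,jpu] add [gzeeg] -> 7 lines: vzpma xynbf fvss oaxy jejjd gzeeg zgrns
Hunk 4: at line 2 remove [oaxy,jejjd] add [ofxmo] -> 6 lines: vzpma xynbf fvss ofxmo gzeeg zgrns
Hunk 5: at line 1 remove [xynbf,fvss,ofxmo] add [hjku] -> 4 lines: vzpma hjku gzeeg zgrns
Final line 4: zgrns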